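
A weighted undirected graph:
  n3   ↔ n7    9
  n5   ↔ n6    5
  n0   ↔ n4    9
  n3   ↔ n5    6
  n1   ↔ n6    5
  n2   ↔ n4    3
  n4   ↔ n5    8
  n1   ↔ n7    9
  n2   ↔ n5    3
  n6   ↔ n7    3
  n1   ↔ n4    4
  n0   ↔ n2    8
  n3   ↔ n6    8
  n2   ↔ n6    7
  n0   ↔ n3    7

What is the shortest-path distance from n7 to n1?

Comparing a few candidate routes:
n7 → n6 → n2 → n4 → n1: 3 + 7 + 3 + 4 = 17
n7 → n1: 9
n7 → n6 → n1: 3 + 5 = 8
The minimum is 8.

8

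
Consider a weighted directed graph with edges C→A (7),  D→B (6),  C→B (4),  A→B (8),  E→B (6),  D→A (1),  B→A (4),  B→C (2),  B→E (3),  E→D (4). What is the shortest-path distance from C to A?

Paths from C to A:
C→B→A: 4 + 4 = 8
C→B→E→D→A: 4 + 3 + 4 + 1 = 12
C→A: 7
Best route has total 7.

7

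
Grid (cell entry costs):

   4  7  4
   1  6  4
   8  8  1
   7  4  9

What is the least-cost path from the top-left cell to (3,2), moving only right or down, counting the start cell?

25

Take r0c0 → r1c0 → r1c1 → r1c2 → r2c2 → r3c2 for a total of 4 + 1 + 6 + 4 + 1 + 9 = 25.
(Top row then right column would cost 29.)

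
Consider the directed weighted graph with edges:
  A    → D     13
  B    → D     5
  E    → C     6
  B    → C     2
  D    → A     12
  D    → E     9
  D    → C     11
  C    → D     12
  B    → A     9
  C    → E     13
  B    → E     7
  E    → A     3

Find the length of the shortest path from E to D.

16

Paths from E to D:
E → C → D: 6 + 12 = 18
E → A → D: 3 + 13 = 16
The minimum is 16.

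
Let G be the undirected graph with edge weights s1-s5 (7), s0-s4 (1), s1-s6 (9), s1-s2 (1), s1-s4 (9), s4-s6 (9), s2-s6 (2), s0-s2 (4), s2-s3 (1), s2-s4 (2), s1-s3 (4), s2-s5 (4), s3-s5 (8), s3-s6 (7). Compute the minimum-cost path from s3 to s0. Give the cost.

Checking several routes:
s3-s1-s2-s4-s0: 4 + 1 + 2 + 1 = 8
s3-s2-s0: 1 + 4 = 5
s3-s2-s1-s4-s0: 1 + 1 + 9 + 1 = 12
s3-s2-s4-s0: 1 + 2 + 1 = 4
s3-s1-s2-s0: 4 + 1 + 4 = 9
Best route has total 4.

4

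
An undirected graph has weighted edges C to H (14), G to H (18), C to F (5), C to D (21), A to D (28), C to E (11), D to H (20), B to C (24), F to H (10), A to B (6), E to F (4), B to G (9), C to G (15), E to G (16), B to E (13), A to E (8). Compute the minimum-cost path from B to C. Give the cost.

22

Checking several routes:
B - E - F - C: 13 + 4 + 5 = 22
B - A - E - F - C: 6 + 8 + 4 + 5 = 23
B - C: 24
B - G - C: 9 + 15 = 24
B - E - C: 13 + 11 = 24
Shortest: 22.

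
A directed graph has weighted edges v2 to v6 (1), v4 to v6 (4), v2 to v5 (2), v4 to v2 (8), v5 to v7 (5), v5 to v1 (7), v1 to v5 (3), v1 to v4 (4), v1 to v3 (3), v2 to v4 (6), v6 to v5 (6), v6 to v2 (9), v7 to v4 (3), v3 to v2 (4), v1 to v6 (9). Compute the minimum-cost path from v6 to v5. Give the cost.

6

Candidate routes:
v6-v5: 6
v6-v2-v5: 9 + 2 = 11
Shortest: 6.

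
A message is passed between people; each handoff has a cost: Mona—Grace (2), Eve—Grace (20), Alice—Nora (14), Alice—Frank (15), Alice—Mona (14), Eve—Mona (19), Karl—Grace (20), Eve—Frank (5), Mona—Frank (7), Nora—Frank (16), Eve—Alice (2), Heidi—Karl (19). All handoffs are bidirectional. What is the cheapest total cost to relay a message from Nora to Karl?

Some routes from Nora to Karl:
Nora-Alice-Mona-Grace-Karl: 14 + 14 + 2 + 20 = 50
Nora-Frank-Mona-Grace-Karl: 16 + 7 + 2 + 20 = 45
Nora-Alice-Eve-Frank-Mona-Grace-Karl: 14 + 2 + 5 + 7 + 2 + 20 = 50
The minimum is 45.

45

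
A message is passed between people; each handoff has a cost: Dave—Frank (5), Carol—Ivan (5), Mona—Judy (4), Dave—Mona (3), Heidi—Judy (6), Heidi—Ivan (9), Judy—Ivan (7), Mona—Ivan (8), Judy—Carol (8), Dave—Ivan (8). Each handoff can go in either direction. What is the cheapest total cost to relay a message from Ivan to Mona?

Routes from Ivan to Mona:
Ivan -> Judy -> Mona: 7 + 4 = 11
Ivan -> Mona: 8
Ivan -> Carol -> Judy -> Mona: 5 + 8 + 4 = 17
Ivan -> Heidi -> Judy -> Mona: 9 + 6 + 4 = 19
Ivan -> Dave -> Mona: 8 + 3 = 11
The minimum is 8.

8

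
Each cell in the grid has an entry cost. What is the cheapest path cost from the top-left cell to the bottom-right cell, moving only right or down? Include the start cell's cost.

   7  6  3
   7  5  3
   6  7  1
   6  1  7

27

Take (0,0) (0,1) (0,2) (1,2) (2,2) (3,2) for a total of 7 + 6 + 3 + 3 + 1 + 7 = 27.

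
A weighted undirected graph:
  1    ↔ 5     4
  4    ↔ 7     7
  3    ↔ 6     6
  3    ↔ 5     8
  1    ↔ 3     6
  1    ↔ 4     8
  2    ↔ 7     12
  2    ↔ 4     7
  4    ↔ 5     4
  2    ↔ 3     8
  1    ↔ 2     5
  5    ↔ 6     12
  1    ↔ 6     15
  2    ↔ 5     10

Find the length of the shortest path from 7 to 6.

23

Checking several routes:
7-2-3-6: 12 + 8 + 6 = 26
7-4-5-6: 7 + 4 + 12 = 23
7-4-5-3-6: 7 + 4 + 8 + 6 = 25
Shortest: 23.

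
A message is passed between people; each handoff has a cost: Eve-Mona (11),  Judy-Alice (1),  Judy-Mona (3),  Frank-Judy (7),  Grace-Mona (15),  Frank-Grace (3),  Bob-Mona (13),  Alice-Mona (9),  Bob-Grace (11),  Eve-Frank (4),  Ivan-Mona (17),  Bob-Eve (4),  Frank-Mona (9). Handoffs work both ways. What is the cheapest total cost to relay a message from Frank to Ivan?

26

Some routes from Frank to Ivan:
Frank - Judy - Mona - Ivan: 7 + 3 + 17 = 27
Frank - Mona - Ivan: 9 + 17 = 26
Frank - Eve - Mona - Ivan: 4 + 11 + 17 = 32
Frank - Judy - Alice - Mona - Ivan: 7 + 1 + 9 + 17 = 34
Shortest: 26.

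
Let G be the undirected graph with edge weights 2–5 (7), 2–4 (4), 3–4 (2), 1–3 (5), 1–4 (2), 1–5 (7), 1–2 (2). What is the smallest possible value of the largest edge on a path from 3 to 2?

2

Some routes from 3 to 2:
3-1-4-2: max(5, 2, 4) = 5
3-4-2: max(2, 4) = 4
3-4-1-5-2: max(2, 2, 7, 7) = 7
3-4-1-2: max(2, 2, 2) = 2
3-1-2: max(5, 2) = 5
Smallest bottleneck: 2.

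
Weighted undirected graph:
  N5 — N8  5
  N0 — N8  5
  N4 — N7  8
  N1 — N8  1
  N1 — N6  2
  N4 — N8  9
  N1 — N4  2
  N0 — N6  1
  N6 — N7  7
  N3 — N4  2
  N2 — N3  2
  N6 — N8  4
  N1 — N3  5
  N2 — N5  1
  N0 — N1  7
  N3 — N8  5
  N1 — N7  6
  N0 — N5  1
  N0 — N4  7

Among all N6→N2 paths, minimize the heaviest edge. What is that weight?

Comparing a few candidate routes:
N6 - N1 - N4 - N3 - N2: max(2, 2, 2, 2) = 2
N6 - N8 - N3 - N2: max(4, 5, 2) = 5
N6 - N0 - N5 - N2: max(1, 1, 1) = 1
N6 - N8 - N0 - N5 - N2: max(4, 5, 1, 1) = 5
N6 - N8 - N1 - N4 - N3 - N2: max(4, 1, 2, 2, 2) = 4
N6 - N8 - N1 - N3 - N2: max(4, 1, 5, 2) = 5
The minimum achievable maximum is 1.

1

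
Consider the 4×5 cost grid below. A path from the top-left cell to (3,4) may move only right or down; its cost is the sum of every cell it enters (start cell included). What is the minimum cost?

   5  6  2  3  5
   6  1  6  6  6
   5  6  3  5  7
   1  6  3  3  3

30

One optimal route is (0,0) (0,1) (1,1) (1,2) (2,2) (3,2) (3,3) (3,4).
Its cost is 5 + 6 + 1 + 6 + 3 + 3 + 3 + 3 = 30.
For comparison, the top-then-right route costs 37.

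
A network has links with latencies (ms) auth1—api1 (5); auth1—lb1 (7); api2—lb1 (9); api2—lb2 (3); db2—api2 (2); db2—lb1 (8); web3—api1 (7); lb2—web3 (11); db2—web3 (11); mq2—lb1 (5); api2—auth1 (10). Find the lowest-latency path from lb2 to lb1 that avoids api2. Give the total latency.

30

Candidate routes:
lb2→web3→db2→lb1: 11 + 11 + 8 = 30
lb2→web3→api1→auth1→lb1: 11 + 7 + 5 + 7 = 30
The minimum is 30 ms.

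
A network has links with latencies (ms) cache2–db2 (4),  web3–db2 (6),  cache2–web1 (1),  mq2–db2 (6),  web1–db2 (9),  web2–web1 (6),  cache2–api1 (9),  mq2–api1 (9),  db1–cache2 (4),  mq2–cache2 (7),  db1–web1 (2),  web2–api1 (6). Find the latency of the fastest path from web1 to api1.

Checking several routes:
web1→cache2→api1: 1 + 9 = 10
web1→cache2→mq2→api1: 1 + 7 + 9 = 17
web1→cache2→db2→mq2→api1: 1 + 4 + 6 + 9 = 20
web1→web2→api1: 6 + 6 = 12
web1→db1→cache2→api1: 2 + 4 + 9 = 15
The minimum is 10 ms.

10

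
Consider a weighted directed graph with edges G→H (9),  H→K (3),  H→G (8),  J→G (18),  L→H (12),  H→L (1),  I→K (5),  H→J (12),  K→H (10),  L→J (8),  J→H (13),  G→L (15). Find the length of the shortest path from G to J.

18

Checking several routes:
G -> L -> J: 15 + 8 = 23
G -> H -> L -> J: 9 + 1 + 8 = 18
G -> H -> J: 9 + 12 = 21
Best route has total 18.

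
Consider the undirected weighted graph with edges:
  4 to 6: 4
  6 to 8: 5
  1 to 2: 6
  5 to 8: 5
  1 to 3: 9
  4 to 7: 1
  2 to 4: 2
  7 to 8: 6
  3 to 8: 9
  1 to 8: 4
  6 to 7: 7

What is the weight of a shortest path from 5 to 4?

Comparing a few candidate routes:
5 - 8 - 6 - 4: 5 + 5 + 4 = 14
5 - 8 - 1 - 2 - 4: 5 + 4 + 6 + 2 = 17
5 - 8 - 6 - 7 - 4: 5 + 5 + 7 + 1 = 18
5 - 8 - 7 - 4: 5 + 6 + 1 = 12
5 - 8 - 7 - 6 - 4: 5 + 6 + 7 + 4 = 22
Shortest: 12.

12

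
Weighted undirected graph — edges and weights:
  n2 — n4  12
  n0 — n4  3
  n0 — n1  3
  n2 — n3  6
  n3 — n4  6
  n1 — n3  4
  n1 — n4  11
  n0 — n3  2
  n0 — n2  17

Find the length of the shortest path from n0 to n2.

8

Some routes from n0 to n2:
n0 -> n4 -> n3 -> n2: 3 + 6 + 6 = 15
n0 -> n1 -> n3 -> n2: 3 + 4 + 6 = 13
n0 -> n3 -> n2: 2 + 6 = 8
The minimum is 8.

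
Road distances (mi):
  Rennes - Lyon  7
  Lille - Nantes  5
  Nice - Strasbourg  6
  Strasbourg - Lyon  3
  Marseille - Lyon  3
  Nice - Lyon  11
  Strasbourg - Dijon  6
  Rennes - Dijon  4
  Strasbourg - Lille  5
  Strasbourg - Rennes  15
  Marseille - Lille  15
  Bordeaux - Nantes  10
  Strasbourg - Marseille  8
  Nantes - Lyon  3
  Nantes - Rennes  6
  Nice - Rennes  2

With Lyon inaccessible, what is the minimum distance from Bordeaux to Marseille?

28

Comparing a few candidate routes:
Bordeaux-Nantes-Lille-Strasbourg-Marseille: 10 + 5 + 5 + 8 = 28
Bordeaux-Nantes-Lille-Marseille: 10 + 5 + 15 = 30
Bordeaux-Nantes-Rennes-Nice-Strasbourg-Marseille: 10 + 6 + 2 + 6 + 8 = 32
The minimum is 28 mi.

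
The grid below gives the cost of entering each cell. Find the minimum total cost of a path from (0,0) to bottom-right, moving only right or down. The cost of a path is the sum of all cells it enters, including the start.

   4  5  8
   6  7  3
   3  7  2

21

Path [0,0] → [0,1] → [1,1] → [1,2] → [2,2]: 4 + 5 + 7 + 3 + 2 = 21.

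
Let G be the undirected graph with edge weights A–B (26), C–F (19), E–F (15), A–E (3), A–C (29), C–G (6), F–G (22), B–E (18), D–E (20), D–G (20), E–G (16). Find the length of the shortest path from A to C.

25

Some routes from A to C:
A→E→G→C: 3 + 16 + 6 = 25
A→E→F→C: 3 + 15 + 19 = 37
A→C: 29
The minimum is 25.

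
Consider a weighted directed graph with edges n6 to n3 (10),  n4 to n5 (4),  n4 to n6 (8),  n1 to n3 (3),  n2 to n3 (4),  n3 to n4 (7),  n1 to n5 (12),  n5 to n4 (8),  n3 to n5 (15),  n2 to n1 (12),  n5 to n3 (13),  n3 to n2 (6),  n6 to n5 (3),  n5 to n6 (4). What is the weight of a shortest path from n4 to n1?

Candidate routes:
n4 -> n5 -> n3 -> n2 -> n1: 4 + 13 + 6 + 12 = 35
n4 -> n6 -> n5 -> n3 -> n2 -> n1: 8 + 3 + 13 + 6 + 12 = 42
n4 -> n6 -> n3 -> n2 -> n1: 8 + 10 + 6 + 12 = 36
n4 -> n5 -> n6 -> n3 -> n2 -> n1: 4 + 4 + 10 + 6 + 12 = 36
The minimum is 35.

35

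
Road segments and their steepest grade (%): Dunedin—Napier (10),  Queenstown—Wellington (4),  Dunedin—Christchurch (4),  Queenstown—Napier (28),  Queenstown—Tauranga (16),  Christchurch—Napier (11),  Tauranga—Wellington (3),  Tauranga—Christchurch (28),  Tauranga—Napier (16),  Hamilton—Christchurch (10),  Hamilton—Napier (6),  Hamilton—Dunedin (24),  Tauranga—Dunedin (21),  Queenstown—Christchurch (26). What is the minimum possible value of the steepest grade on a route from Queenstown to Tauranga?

Comparing a few candidate routes:
Queenstown → Christchurch → Hamilton → Napier → Tauranga: max(26, 10, 6, 16) = 26
Queenstown → Christchurch → Hamilton → Dunedin → Napier → Tauranga: max(26, 10, 24, 10, 16) = 26
Queenstown → Christchurch → Hamilton → Napier → Dunedin → Tauranga: max(26, 10, 6, 10, 21) = 26
Queenstown → Christchurch → Hamilton → Dunedin → Tauranga: max(26, 10, 24, 21) = 26
Queenstown → Wellington → Tauranga: max(4, 3) = 4
Queenstown → Tauranga: max(16) = 16
Smallest bottleneck: 4%.

4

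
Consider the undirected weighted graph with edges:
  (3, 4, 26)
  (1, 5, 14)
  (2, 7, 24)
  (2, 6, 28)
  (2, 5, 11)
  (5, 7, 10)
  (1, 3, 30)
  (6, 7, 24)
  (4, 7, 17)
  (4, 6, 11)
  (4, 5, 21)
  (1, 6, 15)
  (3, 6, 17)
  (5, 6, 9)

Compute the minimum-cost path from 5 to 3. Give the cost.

26

Checking several routes:
5→1→3: 14 + 30 = 44
5→1→6→3: 14 + 15 + 17 = 46
5→6→3: 9 + 17 = 26
5→6→4→3: 9 + 11 + 26 = 46
The minimum is 26.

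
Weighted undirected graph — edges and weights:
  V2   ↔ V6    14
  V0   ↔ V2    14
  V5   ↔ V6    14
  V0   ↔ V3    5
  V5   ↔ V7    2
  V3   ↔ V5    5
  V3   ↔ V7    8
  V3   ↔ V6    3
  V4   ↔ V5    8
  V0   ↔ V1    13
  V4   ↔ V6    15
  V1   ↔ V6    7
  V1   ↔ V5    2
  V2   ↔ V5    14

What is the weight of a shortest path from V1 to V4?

10

A few of the V1→V4 routes:
V1 - V6 - V4: 7 + 15 = 22
V1 - V5 - V4: 2 + 8 = 10
V1 - V6 - V3 - V5 - V4: 7 + 3 + 5 + 8 = 23
V1 - V6 - V5 - V4: 7 + 14 + 8 = 29
V1 - V6 - V3 - V7 - V5 - V4: 7 + 3 + 8 + 2 + 8 = 28
V1 - V5 - V3 - V6 - V4: 2 + 5 + 3 + 15 = 25
The minimum is 10.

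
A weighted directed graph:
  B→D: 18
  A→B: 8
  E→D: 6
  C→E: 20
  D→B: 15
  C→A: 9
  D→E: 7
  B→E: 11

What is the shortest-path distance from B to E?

11

Candidate routes:
B-E: 11
B-D-E: 18 + 7 = 25
Best route has total 11.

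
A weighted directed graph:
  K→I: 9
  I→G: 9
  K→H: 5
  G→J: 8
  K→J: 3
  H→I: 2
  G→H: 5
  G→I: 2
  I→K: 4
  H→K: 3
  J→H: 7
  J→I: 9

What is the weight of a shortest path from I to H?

Paths from I to H:
I-K-H: 4 + 5 = 9
I-K-J-H: 4 + 3 + 7 = 14
I-G-J-H: 9 + 8 + 7 = 24
I-G-H: 9 + 5 = 14
Best route has total 9.

9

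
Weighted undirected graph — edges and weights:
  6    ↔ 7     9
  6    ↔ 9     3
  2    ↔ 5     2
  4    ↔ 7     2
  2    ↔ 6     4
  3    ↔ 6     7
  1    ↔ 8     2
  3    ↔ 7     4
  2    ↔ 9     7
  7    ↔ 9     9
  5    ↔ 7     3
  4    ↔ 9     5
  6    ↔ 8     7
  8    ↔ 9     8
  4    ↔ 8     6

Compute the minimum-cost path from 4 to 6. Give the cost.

8

Some routes from 4 to 6:
4→9→6: 5 + 3 = 8
4→7→6: 2 + 9 = 11
4→7→5→2→6: 2 + 3 + 2 + 4 = 11
Shortest: 8.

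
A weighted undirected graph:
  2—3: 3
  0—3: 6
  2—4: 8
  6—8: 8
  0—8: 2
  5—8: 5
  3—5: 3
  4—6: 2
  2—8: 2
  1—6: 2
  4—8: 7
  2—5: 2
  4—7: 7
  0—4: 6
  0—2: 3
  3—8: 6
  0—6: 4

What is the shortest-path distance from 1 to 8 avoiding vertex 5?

8

A few of the 1→8 routes:
1-6-4-8: 2 + 2 + 7 = 11
1-6-0-8: 2 + 4 + 2 = 8
1-6-8: 2 + 8 = 10
1-6-4-2-8: 2 + 2 + 8 + 2 = 14
1-6-4-0-8: 2 + 2 + 6 + 2 = 12
1-6-0-2-8: 2 + 4 + 3 + 2 = 11
The minimum is 8.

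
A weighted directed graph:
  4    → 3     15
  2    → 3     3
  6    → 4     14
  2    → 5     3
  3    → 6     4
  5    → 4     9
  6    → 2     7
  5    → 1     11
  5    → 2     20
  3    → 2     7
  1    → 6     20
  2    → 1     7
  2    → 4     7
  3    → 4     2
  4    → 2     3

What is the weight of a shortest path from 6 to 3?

10

Paths from 6 to 3:
6-4-3: 14 + 15 = 29
6-2-4-3: 7 + 7 + 15 = 29
6-2-5-4-3: 7 + 3 + 9 + 15 = 34
6-2-3: 7 + 3 = 10
6-4-2-3: 14 + 3 + 3 = 20
Shortest: 10.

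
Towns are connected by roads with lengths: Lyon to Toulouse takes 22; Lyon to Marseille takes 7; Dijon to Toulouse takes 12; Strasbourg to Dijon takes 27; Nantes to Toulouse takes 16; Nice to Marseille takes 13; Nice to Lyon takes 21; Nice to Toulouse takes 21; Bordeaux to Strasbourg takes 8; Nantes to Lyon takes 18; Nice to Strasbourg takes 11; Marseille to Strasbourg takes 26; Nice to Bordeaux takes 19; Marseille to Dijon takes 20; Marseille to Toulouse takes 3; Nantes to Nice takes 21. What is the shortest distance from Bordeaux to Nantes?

40

Checking several routes:
Bordeaux→Nice→Nantes: 19 + 21 = 40
Bordeaux→Nice→Marseille→Toulouse→Nantes: 19 + 13 + 3 + 16 = 51
Bordeaux→Strasbourg→Nice→Nantes: 8 + 11 + 21 = 40
Best route has total 40.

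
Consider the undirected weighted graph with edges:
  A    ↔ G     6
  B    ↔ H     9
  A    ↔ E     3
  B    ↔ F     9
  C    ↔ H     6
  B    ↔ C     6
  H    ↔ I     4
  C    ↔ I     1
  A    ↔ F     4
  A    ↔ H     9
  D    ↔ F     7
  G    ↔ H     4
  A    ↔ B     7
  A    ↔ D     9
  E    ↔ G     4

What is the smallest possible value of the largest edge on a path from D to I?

7

Checking several routes:
D -> F -> A -> G -> H -> C -> I: max(7, 4, 6, 4, 6, 1) = 7
D -> F -> A -> G -> H -> I: max(7, 4, 6, 4, 4) = 7
D -> F -> A -> E -> G -> H -> C -> I: max(7, 4, 3, 4, 4, 6, 1) = 7
D -> F -> A -> E -> G -> H -> I: max(7, 4, 3, 4, 4, 4) = 7
The minimum achievable maximum is 7.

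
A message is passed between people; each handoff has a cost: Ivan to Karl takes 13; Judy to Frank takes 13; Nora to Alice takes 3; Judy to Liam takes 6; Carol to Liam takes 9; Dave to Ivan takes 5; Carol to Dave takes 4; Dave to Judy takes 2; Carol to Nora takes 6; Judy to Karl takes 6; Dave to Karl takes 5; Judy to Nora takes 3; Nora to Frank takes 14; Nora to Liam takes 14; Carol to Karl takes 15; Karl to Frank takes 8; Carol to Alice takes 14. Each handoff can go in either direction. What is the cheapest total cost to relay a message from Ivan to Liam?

13

Comparing a few candidate routes:
Ivan-Dave-Judy-Liam: 5 + 2 + 6 = 13
Ivan-Dave-Carol-Liam: 5 + 4 + 9 = 18
Ivan-Dave-Karl-Judy-Liam: 5 + 5 + 6 + 6 = 22
The minimum is 13.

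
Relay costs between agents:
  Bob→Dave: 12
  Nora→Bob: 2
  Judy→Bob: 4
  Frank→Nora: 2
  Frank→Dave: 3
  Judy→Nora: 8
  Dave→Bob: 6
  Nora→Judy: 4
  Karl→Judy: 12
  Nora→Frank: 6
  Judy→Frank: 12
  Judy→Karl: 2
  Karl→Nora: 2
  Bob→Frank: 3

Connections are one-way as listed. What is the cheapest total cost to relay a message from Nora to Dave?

8

Checking several routes:
Nora→Frank→Dave: 6 + 3 = 9
Nora→Bob→Frank→Dave: 2 + 3 + 3 = 8
Nora→Bob→Dave: 2 + 12 = 14
Shortest: 8.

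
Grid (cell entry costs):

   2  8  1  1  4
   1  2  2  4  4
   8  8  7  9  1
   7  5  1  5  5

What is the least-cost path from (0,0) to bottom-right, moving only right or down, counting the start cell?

21

Path [0,0]→[1,0]→[1,1]→[1,2]→[1,3]→[1,4]→[2,4]→[3,4]: 2 + 1 + 2 + 2 + 4 + 4 + 1 + 5 = 21.
(Top row then right column would cost 26.)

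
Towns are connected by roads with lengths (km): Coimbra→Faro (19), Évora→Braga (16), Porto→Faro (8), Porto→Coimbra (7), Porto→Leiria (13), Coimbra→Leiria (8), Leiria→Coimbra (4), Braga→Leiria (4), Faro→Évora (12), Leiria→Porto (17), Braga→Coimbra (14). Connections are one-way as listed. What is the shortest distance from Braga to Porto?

21

Routes from Braga to Porto:
Braga-Leiria-Porto: 4 + 17 = 21
Braga-Coimbra-Leiria-Porto: 14 + 8 + 17 = 39
Shortest: 21 km.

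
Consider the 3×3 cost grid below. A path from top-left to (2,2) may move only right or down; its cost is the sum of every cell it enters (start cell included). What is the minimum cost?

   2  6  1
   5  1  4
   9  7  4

16

One optimal route is [0,0] [1,0] [1,1] [1,2] [2,2].
Its cost is 2 + 5 + 1 + 4 + 4 = 16.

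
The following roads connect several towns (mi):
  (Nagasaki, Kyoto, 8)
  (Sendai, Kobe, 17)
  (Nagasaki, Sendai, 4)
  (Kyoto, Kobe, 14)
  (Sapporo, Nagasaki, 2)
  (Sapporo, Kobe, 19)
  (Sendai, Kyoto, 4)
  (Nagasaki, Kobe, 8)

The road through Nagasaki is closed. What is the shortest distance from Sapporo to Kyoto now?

Candidate routes:
Sapporo - Kobe - Sendai - Kyoto: 19 + 17 + 4 = 40
Sapporo - Kobe - Kyoto: 19 + 14 = 33
Best route has total 33 mi.

33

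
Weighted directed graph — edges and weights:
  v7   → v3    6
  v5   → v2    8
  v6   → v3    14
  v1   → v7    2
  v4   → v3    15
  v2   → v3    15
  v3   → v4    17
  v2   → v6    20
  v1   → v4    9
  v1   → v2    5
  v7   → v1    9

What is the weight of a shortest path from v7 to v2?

14

Paths from v7 to v2:
v7→v1→v2: 9 + 5 = 14
The minimum is 14.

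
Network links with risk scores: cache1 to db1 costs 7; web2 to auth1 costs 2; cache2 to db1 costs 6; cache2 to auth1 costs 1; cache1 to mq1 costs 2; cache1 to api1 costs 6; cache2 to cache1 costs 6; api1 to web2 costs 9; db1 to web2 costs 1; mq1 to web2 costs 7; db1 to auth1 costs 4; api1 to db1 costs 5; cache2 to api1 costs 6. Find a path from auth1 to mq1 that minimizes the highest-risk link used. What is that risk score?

Comparing a few candidate routes:
auth1-cache2-db1-api1-cache1-mq1: max(1, 6, 5, 6, 2) = 6
auth1-web2-db1-api1-cache2-cache1-mq1: max(2, 1, 5, 6, 6, 2) = 6
auth1-web2-db1-cache2-api1-cache1-mq1: max(2, 1, 6, 6, 6, 2) = 6
auth1-web2-db1-cache2-cache1-mq1: max(2, 1, 6, 6, 2) = 6
auth1-web2-db1-api1-cache1-mq1: max(2, 1, 5, 6, 2) = 6
Best route has worst link 6.

6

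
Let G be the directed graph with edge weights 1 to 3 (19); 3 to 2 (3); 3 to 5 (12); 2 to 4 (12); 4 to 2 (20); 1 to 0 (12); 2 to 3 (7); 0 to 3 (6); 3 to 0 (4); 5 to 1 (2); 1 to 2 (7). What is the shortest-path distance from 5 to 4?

21

Routes from 5 to 4:
5 -> 1 -> 0 -> 3 -> 2 -> 4: 2 + 12 + 6 + 3 + 12 = 35
5 -> 1 -> 2 -> 4: 2 + 7 + 12 = 21
5 -> 1 -> 3 -> 2 -> 4: 2 + 19 + 3 + 12 = 36
Best route has total 21.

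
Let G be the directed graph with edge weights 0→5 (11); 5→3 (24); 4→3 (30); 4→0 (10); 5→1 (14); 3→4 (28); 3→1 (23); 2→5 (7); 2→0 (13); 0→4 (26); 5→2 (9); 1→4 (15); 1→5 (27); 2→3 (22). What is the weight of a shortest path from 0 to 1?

25

Paths from 0 to 1:
0→5→1: 11 + 14 = 25
0→5→3→1: 11 + 24 + 23 = 58
0→4→3→1: 26 + 30 + 23 = 79
0→5→2→3→1: 11 + 9 + 22 + 23 = 65
Shortest: 25.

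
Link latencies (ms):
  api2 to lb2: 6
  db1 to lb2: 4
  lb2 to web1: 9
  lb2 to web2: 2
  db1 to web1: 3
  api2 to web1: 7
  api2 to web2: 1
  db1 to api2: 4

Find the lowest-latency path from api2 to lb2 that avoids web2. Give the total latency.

6

Paths from api2 to lb2 avoiding web2:
api2→lb2: 6
api2→web1→db1→lb2: 7 + 3 + 4 = 14
api2→db1→web1→lb2: 4 + 3 + 9 = 16
api2→db1→lb2: 4 + 4 = 8
api2→web1→lb2: 7 + 9 = 16
Best route has total 6 ms.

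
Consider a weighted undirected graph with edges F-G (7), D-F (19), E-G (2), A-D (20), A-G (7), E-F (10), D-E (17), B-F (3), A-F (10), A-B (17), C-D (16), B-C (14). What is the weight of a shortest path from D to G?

Checking several routes:
D -> F -> G: 19 + 7 = 26
D -> E -> F -> G: 17 + 10 + 7 = 34
D -> E -> G: 17 + 2 = 19
D -> F -> E -> G: 19 + 10 + 2 = 31
D -> A -> G: 20 + 7 = 27
Shortest: 19.

19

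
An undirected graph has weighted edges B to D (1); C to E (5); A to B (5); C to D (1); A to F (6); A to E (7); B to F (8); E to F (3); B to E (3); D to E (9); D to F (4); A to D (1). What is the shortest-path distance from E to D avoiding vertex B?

6

Some routes from E to D avoiding B:
E -> F -> D: 3 + 4 = 7
E -> A -> D: 7 + 1 = 8
E -> C -> D: 5 + 1 = 6
The minimum is 6.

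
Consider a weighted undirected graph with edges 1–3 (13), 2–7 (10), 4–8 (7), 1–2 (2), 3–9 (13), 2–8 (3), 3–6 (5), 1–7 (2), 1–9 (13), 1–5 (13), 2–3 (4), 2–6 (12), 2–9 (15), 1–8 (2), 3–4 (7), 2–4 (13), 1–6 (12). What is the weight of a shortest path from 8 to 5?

Some routes from 8 to 5:
8→2→7→1→5: 3 + 10 + 2 + 13 = 28
8→4→2→1→5: 7 + 13 + 2 + 13 = 35
8→2→3→1→5: 3 + 4 + 13 + 13 = 33
8→4→3→2→1→5: 7 + 7 + 4 + 2 + 13 = 33
8→1→5: 2 + 13 = 15
8→2→1→5: 3 + 2 + 13 = 18
Shortest: 15.

15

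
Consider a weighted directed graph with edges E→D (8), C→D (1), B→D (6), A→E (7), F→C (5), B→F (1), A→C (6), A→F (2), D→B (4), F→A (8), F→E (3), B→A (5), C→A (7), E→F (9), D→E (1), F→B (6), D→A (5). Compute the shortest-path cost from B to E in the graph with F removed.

Comparing a few candidate routes:
B-A-E: 5 + 7 = 12
B-D-E: 6 + 1 = 7
B-A-C-D-E: 5 + 6 + 1 + 1 = 13
The minimum is 7.

7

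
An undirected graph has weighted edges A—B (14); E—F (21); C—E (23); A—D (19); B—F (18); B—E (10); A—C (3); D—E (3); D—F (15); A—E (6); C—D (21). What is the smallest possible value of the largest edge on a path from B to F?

15

Checking several routes:
B→E→F: max(10, 21) = 21
B→E→D→F: max(10, 3, 15) = 15
B→F: max(18) = 18
B→A→E→D→F: max(14, 6, 3, 15) = 15
B→E→A→D→F: max(10, 6, 19, 15) = 19
B→A→D→F: max(14, 19, 15) = 19
Best route has worst link 15.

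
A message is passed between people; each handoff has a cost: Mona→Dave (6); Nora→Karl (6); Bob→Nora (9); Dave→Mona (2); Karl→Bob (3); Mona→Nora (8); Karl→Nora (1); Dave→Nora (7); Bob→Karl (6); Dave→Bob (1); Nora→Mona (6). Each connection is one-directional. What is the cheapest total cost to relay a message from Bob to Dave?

Paths from Bob to Dave:
Bob→Karl→Nora→Mona→Dave: 6 + 1 + 6 + 6 = 19
Bob→Nora→Mona→Dave: 9 + 6 + 6 = 21
The minimum is 19.

19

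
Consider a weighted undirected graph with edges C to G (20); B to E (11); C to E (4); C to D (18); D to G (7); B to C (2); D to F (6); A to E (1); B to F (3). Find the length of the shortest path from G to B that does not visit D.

22

Candidate routes:
G→C→B: 20 + 2 = 22
G→C→E→B: 20 + 4 + 11 = 35
Best route has total 22.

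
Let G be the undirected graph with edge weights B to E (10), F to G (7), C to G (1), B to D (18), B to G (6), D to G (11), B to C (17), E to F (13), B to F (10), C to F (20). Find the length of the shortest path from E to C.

17

Some routes from E to C:
E → F → G → C: 13 + 7 + 1 = 21
E → B → G → C: 10 + 6 + 1 = 17
E → F → B → G → C: 13 + 10 + 6 + 1 = 30
E → B → C: 10 + 17 = 27
E → B → F → G → C: 10 + 10 + 7 + 1 = 28
Best route has total 17.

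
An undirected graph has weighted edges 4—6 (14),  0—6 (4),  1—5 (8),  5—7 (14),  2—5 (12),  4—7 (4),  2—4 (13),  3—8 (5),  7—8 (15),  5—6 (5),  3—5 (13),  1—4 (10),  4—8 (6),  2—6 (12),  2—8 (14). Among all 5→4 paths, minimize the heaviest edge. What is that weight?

10

Comparing a few candidate routes:
5 → 1 → 4: max(8, 10) = 10
5 → 6 → 2 → 8 → 4: max(5, 12, 14, 6) = 14
5 → 2 → 4: max(12, 13) = 13
5 → 3 → 8 → 4: max(13, 5, 6) = 13
5 → 6 → 2 → 4: max(5, 12, 13) = 13
Smallest bottleneck: 10.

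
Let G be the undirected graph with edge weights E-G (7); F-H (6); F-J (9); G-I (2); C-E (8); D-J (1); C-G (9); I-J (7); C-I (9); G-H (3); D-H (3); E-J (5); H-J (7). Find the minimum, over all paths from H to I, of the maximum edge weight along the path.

Checking several routes:
H - D - J - E - G - I: max(3, 1, 5, 7, 2) = 7
H - G - I: max(3, 2) = 3
H - D - J - I: max(3, 1, 7) = 7
The minimum achievable maximum is 3.

3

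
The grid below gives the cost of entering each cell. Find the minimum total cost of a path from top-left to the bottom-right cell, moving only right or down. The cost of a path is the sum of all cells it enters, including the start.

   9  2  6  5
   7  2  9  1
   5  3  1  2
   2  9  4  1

Best path: [0,0]→[0,1]→[1,1]→[2,1]→[2,2]→[2,3]→[3,3]
Cost: 9 + 2 + 2 + 3 + 1 + 2 + 1 = 20

20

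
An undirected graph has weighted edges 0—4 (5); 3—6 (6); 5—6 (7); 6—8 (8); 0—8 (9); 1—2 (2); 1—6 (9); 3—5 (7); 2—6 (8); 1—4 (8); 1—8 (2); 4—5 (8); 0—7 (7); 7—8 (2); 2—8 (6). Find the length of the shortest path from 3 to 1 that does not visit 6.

23

Paths from 3 to 1 avoiding 6:
3 - 5 - 4 - 1: 7 + 8 + 8 = 23
3 - 5 - 4 - 0 - 7 - 8 - 2 - 1: 7 + 8 + 5 + 7 + 2 + 6 + 2 = 37
3 - 5 - 4 - 0 - 8 - 2 - 1: 7 + 8 + 5 + 9 + 6 + 2 = 37
3 - 5 - 4 - 0 - 8 - 1: 7 + 8 + 5 + 9 + 2 = 31
3 - 5 - 4 - 0 - 7 - 8 - 1: 7 + 8 + 5 + 7 + 2 + 2 = 31
Best route has total 23.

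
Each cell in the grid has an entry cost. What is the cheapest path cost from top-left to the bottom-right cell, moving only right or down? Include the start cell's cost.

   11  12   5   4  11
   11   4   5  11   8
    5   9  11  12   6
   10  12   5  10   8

64

Cheapest: [0,0] → [1,0] → [1,1] → [1,2] → [1,3] → [1,4] → [2,4] → [3,4]
  11 + 11 + 4 + 5 + 11 + 8 + 6 + 8 = 64
(Top row then right column would cost 65.)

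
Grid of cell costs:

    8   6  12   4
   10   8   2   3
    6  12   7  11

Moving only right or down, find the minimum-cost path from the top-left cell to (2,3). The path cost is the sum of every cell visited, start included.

One optimal route is r0c0 -> r0c1 -> r1c1 -> r1c2 -> r1c3 -> r2c3.
Its cost is 8 + 6 + 8 + 2 + 3 + 11 = 38.
(Top row then right column would cost 44.)

38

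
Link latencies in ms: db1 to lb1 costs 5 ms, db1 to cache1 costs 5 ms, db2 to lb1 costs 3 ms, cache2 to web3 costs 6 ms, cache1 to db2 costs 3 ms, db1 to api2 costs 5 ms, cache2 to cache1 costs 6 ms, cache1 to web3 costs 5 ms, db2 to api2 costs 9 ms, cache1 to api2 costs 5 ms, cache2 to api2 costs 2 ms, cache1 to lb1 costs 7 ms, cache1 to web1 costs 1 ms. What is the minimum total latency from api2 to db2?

A few of the api2→db2 routes:
api2→cache1→db2: 5 + 3 = 8
api2→cache2→cache1→db2: 2 + 6 + 3 = 11
api2→db2: 9
The minimum is 8 ms.

8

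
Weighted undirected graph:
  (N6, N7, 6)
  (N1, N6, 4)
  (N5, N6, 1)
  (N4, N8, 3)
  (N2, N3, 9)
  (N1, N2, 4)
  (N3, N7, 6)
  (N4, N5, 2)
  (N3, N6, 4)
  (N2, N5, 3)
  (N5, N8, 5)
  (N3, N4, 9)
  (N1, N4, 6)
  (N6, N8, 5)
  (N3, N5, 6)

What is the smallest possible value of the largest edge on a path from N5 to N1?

A few of the N5→N1 routes:
N5 -> N4 -> N8 -> N6 -> N1: max(2, 3, 5, 4) = 5
N5 -> N8 -> N6 -> N1: max(5, 5, 4) = 5
N5 -> N6 -> N1: max(1, 4) = 4
N5 -> N3 -> N6 -> N1: max(6, 4, 4) = 6
N5 -> N2 -> N1: max(3, 4) = 4
Best route has worst link 4.

4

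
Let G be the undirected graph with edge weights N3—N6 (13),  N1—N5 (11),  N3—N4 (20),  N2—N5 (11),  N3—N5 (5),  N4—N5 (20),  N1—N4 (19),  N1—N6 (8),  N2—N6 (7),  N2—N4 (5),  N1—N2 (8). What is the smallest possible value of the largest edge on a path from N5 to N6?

Checking several routes:
N5 - N1 - N2 - N6: max(11, 8, 7) = 11
N5 - N2 - N6: max(11, 7) = 11
N5 - N2 - N1 - N6: max(11, 8, 8) = 11
N5 - N1 - N6: max(11, 8) = 11
The minimum achievable maximum is 11.

11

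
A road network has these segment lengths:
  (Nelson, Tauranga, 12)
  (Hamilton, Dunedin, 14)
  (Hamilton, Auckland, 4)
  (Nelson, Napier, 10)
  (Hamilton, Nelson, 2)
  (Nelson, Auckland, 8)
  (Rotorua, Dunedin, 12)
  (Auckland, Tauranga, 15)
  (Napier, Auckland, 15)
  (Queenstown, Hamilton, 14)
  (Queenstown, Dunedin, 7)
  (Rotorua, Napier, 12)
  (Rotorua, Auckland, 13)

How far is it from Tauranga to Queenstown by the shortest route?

28

Comparing a few candidate routes:
Tauranga -> Auckland -> Hamilton -> Dunedin -> Queenstown: 15 + 4 + 14 + 7 = 40
Tauranga -> Nelson -> Auckland -> Hamilton -> Queenstown: 12 + 8 + 4 + 14 = 38
Tauranga -> Nelson -> Hamilton -> Dunedin -> Queenstown: 12 + 2 + 14 + 7 = 35
Tauranga -> Auckland -> Hamilton -> Queenstown: 15 + 4 + 14 = 33
Tauranga -> Nelson -> Hamilton -> Queenstown: 12 + 2 + 14 = 28
Tauranga -> Auckland -> Nelson -> Hamilton -> Queenstown: 15 + 8 + 2 + 14 = 39
The minimum is 28.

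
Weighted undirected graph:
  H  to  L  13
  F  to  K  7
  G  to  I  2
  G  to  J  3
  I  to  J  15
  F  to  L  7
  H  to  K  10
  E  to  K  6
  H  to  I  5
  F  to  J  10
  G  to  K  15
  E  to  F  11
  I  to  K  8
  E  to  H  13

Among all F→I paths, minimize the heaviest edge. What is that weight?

8

Comparing a few candidate routes:
F-J-G-I: max(10, 3, 2) = 10
F-E-K-I: max(11, 6, 8) = 11
F-K-H-I: max(7, 10, 5) = 10
F-K-I: max(7, 8) = 8
The minimum achievable maximum is 8.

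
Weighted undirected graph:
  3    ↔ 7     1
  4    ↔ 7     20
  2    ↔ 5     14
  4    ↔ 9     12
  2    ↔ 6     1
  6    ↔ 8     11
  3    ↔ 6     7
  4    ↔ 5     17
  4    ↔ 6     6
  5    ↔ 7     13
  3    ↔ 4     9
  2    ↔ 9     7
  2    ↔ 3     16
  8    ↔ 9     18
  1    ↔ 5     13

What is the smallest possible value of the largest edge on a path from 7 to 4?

7

Comparing a few candidate routes:
7 -> 3 -> 6 -> 2 -> 9 -> 4: max(1, 7, 1, 7, 12) = 12
7 -> 3 -> 4: max(1, 9) = 9
7 -> 3 -> 6 -> 4: max(1, 7, 6) = 7
Smallest bottleneck: 7.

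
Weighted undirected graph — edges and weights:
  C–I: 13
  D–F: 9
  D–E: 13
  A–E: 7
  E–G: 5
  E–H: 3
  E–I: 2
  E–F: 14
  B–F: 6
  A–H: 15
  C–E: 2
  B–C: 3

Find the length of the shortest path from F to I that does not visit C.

16

Routes from F to I avoiding C:
F - E - I: 14 + 2 = 16
F - D - E - I: 9 + 13 + 2 = 24
Shortest: 16.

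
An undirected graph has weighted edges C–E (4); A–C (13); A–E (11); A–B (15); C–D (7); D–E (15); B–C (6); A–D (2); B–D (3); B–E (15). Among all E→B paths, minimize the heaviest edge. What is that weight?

Some routes from E to B:
E→C→B: max(4, 6) = 6
E→A→D→B: max(11, 2, 3) = 11
E→A→D→C→B: max(11, 2, 7, 6) = 11
E→C→D→B: max(4, 7, 3) = 7
Best route has worst link 6.

6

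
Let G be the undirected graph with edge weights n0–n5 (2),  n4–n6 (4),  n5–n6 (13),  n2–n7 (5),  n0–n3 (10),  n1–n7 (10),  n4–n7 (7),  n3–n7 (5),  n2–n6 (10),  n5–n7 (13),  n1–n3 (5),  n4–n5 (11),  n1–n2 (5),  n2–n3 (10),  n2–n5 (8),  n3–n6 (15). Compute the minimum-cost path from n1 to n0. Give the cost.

Comparing a few candidate routes:
n1 → n2 → n5 → n0: 5 + 8 + 2 = 15
n1 → n7 → n3 → n0: 10 + 5 + 10 = 25
n1 → n3 → n0: 5 + 10 = 15
Best route has total 15.

15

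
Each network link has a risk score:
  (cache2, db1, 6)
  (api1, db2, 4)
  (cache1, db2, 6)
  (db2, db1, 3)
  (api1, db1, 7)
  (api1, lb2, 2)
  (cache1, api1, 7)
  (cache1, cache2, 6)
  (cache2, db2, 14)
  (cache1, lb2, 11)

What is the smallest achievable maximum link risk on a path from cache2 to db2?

A few of the cache2→db2 routes:
cache2 → db1 → api1 → db2: max(6, 7, 4) = 7
cache2 → cache1 → api1 → db2: max(6, 7, 4) = 7
cache2 → cache1 → db2: max(6, 6) = 6
cache2 → cache1 → api1 → db1 → db2: max(6, 7, 7, 3) = 7
cache2 → db1 → api1 → cache1 → db2: max(6, 7, 7, 6) = 7
cache2 → db1 → db2: max(6, 3) = 6
Best route has worst link 6.

6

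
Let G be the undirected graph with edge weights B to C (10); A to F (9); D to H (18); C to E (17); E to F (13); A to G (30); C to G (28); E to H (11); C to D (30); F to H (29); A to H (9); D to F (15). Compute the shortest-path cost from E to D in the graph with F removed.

29

Candidate routes:
E → C → G → A → H → D: 17 + 28 + 30 + 9 + 18 = 102
E → C → D: 17 + 30 = 47
E → H → A → G → C → D: 11 + 9 + 30 + 28 + 30 = 108
E → H → D: 11 + 18 = 29
The minimum is 29.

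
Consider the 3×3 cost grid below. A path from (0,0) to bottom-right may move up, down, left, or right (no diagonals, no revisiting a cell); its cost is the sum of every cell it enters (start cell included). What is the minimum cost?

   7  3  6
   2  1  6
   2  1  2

13

Cheapest: (0,0) (1,0) (1,1) (2,1) (2,2)
  7 + 2 + 1 + 1 + 2 = 13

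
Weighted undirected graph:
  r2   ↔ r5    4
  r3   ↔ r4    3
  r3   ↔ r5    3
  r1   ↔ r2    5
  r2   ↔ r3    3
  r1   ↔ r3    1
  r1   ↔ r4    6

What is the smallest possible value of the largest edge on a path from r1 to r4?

Routes from r1 to r4:
r1 - r4: max(6) = 6
r1 - r2 - r3 - r4: max(5, 3, 3) = 5
r1 - r2 - r5 - r3 - r4: max(5, 4, 3, 3) = 5
r1 - r3 - r4: max(1, 3) = 3
Best route has worst link 3.

3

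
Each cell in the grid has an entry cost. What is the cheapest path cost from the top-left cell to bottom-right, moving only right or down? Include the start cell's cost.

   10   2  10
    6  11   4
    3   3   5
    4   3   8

Path r0c0 r1c0 r2c0 r2c1 r3c1 r3c2: 10 + 6 + 3 + 3 + 3 + 8 = 33.
For comparison, the top-then-right route costs 39.

33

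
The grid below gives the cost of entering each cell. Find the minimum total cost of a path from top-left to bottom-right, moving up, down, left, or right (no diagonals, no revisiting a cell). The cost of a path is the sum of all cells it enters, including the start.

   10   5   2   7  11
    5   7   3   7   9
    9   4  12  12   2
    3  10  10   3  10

Best path: (0,0) → (0,1) → (0,2) → (1,2) → (1,3) → (1,4) → (2,4) → (3,4)
Cost: 10 + 5 + 2 + 3 + 7 + 9 + 2 + 10 = 48

48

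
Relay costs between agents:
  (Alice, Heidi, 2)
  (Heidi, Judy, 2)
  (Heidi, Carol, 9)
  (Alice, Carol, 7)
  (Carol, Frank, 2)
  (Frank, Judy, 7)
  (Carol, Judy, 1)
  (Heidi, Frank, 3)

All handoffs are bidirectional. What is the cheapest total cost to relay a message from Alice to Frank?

5

Checking several routes:
Alice -> Heidi -> Judy -> Frank: 2 + 2 + 7 = 11
Alice -> Carol -> Frank: 7 + 2 = 9
Alice -> Heidi -> Judy -> Carol -> Frank: 2 + 2 + 1 + 2 = 7
Alice -> Heidi -> Frank: 2 + 3 = 5
Best route has total 5.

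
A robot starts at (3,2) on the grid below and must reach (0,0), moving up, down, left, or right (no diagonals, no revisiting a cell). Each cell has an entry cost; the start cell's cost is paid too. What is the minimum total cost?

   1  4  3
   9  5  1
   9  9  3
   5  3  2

Best path: r3c2 → r2c2 → r1c2 → r0c2 → r0c1 → r0c0
Cost: 2 + 3 + 1 + 3 + 4 + 1 = 14

14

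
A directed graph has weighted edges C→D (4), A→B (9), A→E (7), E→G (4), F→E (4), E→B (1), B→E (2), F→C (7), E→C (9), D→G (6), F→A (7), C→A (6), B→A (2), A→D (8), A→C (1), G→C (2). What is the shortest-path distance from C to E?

13

Routes from C to E:
C - A - B - E: 6 + 9 + 2 = 17
C - A - E: 6 + 7 = 13
Shortest: 13.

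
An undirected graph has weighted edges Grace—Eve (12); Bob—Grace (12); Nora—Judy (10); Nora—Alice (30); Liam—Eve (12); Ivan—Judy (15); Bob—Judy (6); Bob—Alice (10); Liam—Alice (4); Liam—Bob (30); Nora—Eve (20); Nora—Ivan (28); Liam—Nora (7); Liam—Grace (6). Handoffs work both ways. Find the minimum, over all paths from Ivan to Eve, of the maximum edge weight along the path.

15

Comparing a few candidate routes:
Ivan → Judy → Bob → Grace → Eve: max(15, 6, 12, 12) = 15
Ivan → Judy → Bob → Grace → Liam → Eve: max(15, 6, 12, 6, 12) = 15
Ivan → Judy → Bob → Alice → Liam → Grace → Eve: max(15, 6, 10, 4, 6, 12) = 15
Ivan → Judy → Nora → Liam → Grace → Eve: max(15, 10, 7, 6, 12) = 15
Ivan → Judy → Bob → Alice → Liam → Eve: max(15, 6, 10, 4, 12) = 15
The minimum achievable maximum is 15.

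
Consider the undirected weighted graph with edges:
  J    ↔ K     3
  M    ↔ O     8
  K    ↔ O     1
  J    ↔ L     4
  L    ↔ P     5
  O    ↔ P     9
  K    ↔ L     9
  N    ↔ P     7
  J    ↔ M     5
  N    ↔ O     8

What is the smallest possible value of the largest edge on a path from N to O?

7

A few of the N→O routes:
N → O: max(8) = 8
N → P → L → J → M → O: max(7, 5, 4, 5, 8) = 8
N → P → L → J → K → O: max(7, 5, 4, 3, 1) = 7
N → P → L → K → O: max(7, 5, 9, 1) = 9
N → P → O: max(7, 9) = 9
The minimum achievable maximum is 7.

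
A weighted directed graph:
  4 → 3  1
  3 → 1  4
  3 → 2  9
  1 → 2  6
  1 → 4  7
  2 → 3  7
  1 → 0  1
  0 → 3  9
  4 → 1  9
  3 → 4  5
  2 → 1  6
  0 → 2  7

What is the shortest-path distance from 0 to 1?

Some routes from 0 to 1:
0 -> 2 -> 3 -> 1: 7 + 7 + 4 = 18
0 -> 2 -> 1: 7 + 6 = 13
0 -> 3 -> 1: 9 + 4 = 13
Shortest: 13.

13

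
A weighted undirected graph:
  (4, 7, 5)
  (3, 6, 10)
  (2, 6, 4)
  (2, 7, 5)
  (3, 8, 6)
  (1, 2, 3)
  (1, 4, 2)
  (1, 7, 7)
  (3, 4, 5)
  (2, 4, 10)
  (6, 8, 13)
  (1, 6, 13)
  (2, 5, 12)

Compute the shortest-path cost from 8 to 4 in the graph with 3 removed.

22

A few of the 8→4 routes:
8 -> 6 -> 2 -> 4: 13 + 4 + 10 = 27
8 -> 6 -> 2 -> 1 -> 4: 13 + 4 + 3 + 2 = 22
8 -> 6 -> 2 -> 7 -> 4: 13 + 4 + 5 + 5 = 27
The minimum is 22.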